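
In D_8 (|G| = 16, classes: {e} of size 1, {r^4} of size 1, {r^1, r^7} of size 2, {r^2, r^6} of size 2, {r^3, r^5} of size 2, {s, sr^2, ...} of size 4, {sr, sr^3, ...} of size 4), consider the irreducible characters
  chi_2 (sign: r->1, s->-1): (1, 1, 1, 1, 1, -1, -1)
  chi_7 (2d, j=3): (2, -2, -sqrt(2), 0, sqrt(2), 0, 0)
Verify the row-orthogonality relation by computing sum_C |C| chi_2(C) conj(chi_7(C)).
Sum = 0; so <chi_2, chi_7> = 0 (distinct irreducibles are orthogonal).

Details: Compute term by term over conjugacy classes (|C| * chi_2(C) * conj(chi_7(C))):
  1*(1)*conj(2) + 1*(1)*conj(-2) + 2*(1)*conj(-sqrt(2)) + 2*(1)*conj(0) + 2*(1)*conj(sqrt(2)) + 4*(-1)*conj(0) + 4*(-1)*conj(0)
  = (2) + (-2) + (-2*sqrt(2)) + (0) + (2*sqrt(2)) + (0) + (0)
  = 0.
Dividing by |G| = 16 gives 0/16 = 0, matching the row-orthogonality relation <chi_2, chi_7> = [chi_2 = chi_7].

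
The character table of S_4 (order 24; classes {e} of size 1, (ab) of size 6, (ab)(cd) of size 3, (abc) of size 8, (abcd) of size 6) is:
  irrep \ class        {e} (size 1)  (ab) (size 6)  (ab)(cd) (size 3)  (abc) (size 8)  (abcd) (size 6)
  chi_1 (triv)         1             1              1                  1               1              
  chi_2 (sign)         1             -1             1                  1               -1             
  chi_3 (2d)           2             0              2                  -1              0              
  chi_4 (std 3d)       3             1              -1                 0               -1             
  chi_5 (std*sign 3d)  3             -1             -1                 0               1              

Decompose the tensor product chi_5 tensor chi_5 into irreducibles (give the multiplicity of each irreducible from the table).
chi_5 tensor chi_5 = chi_1 + chi_3 + chi_4 + chi_5 (all other irreducibles have multiplicity 0).

Justification: The character of a tensor product is the pointwise product (chi_5 * chi_5)(C) = chi_5(C) * chi_5(C):
  {e}: (3)*(3), (ab): (-1)*(-1), (ab)(cd): (-1)*(-1), (abc): (0)*(0), (abcd): (1)*(1)
so (chi_5 * chi_5) takes values
  {e} -> 9, (ab) -> 1, (ab)(cd) -> 1, (abc) -> 0, (abcd) -> 1.
Now take the inner product of this character with each irreducible chi from the table, <chi_5*chi_5, chi> = (1/24) sum_C |C| (chi_5*chi_5)(C) conj(chi(C)):
  <chi_5*chi_5, chi_1> = (1/24)[1*(9)*conj(1) + 6*(1)*conj(1) + 3*(1)*conj(1) + 8*(0)*conj(1) + 6*(1)*conj(1)]
      = (1/24)[(9) + (6) + (3) + (0) + (6)] = 24/24 = 1
  <chi_5*chi_5, chi_2> = (1/24)[1*(9)*conj(1) + 6*(1)*conj(-1) + 3*(1)*conj(1) + 8*(0)*conj(1) + 6*(1)*conj(-1)]
      = (1/24)[(9) + (-6) + (3) + (0) + (-6)] = 0/24 = 0
  <chi_5*chi_5, chi_3> = (1/24)[1*(9)*conj(2) + 6*(1)*conj(0) + 3*(1)*conj(2) + 8*(0)*conj(-1) + 6*(1)*conj(0)]
      = (1/24)[(18) + (0) + (6) + (0) + (0)] = 24/24 = 1
  <chi_5*chi_5, chi_4> = (1/24)[1*(9)*conj(3) + 6*(1)*conj(1) + 3*(1)*conj(-1) + 8*(0)*conj(0) + 6*(1)*conj(-1)]
      = (1/24)[(27) + (6) + (-3) + (0) + (-6)] = 24/24 = 1
  <chi_5*chi_5, chi_5> = (1/24)[1*(9)*conj(3) + 6*(1)*conj(-1) + 3*(1)*conj(-1) + 8*(0)*conj(0) + 6*(1)*conj(1)]
      = (1/24)[(27) + (-6) + (-3) + (0) + (6)] = 24/24 = 1
Hence the multiplicities are chi_1: 1, chi_3: 1, chi_4: 1, chi_5: 1. Dimension check: dim(chi_5)*dim(chi_5) = 3*3 = 9 and sum (mult * dim) = 1*1 + 1*2 + 1*3 + 1*3 = 9.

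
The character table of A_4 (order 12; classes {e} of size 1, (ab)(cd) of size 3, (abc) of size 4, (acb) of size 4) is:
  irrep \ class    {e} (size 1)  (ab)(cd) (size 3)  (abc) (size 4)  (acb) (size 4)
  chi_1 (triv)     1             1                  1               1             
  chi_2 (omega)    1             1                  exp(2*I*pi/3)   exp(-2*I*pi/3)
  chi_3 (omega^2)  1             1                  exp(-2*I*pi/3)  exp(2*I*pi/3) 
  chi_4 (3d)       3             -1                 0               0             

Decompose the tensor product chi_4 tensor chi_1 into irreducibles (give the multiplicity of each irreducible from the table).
chi_4 tensor chi_1 = chi_4 (all other irreducibles have multiplicity 0).

Argument: The character of a tensor product is the pointwise product (chi_4 * chi_1)(C) = chi_4(C) * chi_1(C):
  {e}: (3)*(1), (ab)(cd): (-1)*(1), (abc): (0)*(1), (acb): (0)*(1)
so (chi_4 * chi_1) takes values
  {e} -> 3, (ab)(cd) -> -1, (abc) -> 0, (acb) -> 0.
Now take the inner product of this character with each irreducible chi from the table, <chi_4*chi_1, chi> = (1/12) sum_C |C| (chi_4*chi_1)(C) conj(chi(C)):
  <chi_4*chi_1, chi_1> = (1/12)[1*(3)*conj(1) + 3*(-1)*conj(1) + 4*(0)*conj(1) + 4*(0)*conj(1)]
      = (1/12)[(3) + (-3) + (0) + (0)] = 0/12 = 0
  <chi_4*chi_1, chi_2> = (1/12)[1*(3)*conj(1) + 3*(-1)*conj(1) + 4*(0)*conj(exp(2*I*pi/3)) + 4*(0)*conj(exp(-2*I*pi/3))]
      = (1/12)[(3) + (-3) + (0) + (0)] = 0/12 = 0
  <chi_4*chi_1, chi_3> = (1/12)[1*(3)*conj(1) + 3*(-1)*conj(1) + 4*(0)*conj(exp(-2*I*pi/3)) + 4*(0)*conj(exp(2*I*pi/3))]
      = (1/12)[(3) + (-3) + (0) + (0)] = 0/12 = 0
  <chi_4*chi_1, chi_4> = (1/12)[1*(3)*conj(3) + 3*(-1)*conj(-1) + 4*(0)*conj(0) + 4*(0)*conj(0)]
      = (1/12)[(9) + (3) + (0) + (0)] = 12/12 = 1
(Exp terms are combined using exp(i*s)*conj(exp(i*t)) = exp(i*(s-t)), and sums of them are collapsed using the identity that for every m > 1 the m distinct m-th roots of unity sum to 0, e.g. 1 + exp(2*I*pi/3) + exp(-2*I*pi/3) = 0.)
Hence the multiplicities are chi_4: 1. Dimension check: dim(chi_4)*dim(chi_1) = 3*1 = 3 and sum (mult * dim) = 1*3 = 3.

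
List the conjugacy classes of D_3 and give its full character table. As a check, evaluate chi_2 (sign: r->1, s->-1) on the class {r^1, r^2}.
Conjugacy classes: {e} of size 1, {r^1, r^2} of size 2, {s, sr, ..., sr^2} of size 3.
Character table:
  irrep \ class              {e} (size 1)  {r^1, r^2} (size 2)  {s, sr, ..., sr^2} (size 3)
  chi_1 (triv)               1             1                    1                          
  chi_2 (sign: r->1, s->-1)  1             1                    -1                         
  chi_3 (2d, j=1)            2             -1                   0                          

Spot check: chi_2 (sign: r->1, s->-1) on {r^1, r^2} = 1.

D_3 has order 2*3 = 6 with 3 conjugacy classes, hence 3 irreducibles. Sum of squared dims 1 + 1 + 4 = 6 = |G|. Linear characters come from the abelianisation; the 2-dimensional irreps have character r^k -> 2*cos(2*pi*j*k/3), reflections -> 0.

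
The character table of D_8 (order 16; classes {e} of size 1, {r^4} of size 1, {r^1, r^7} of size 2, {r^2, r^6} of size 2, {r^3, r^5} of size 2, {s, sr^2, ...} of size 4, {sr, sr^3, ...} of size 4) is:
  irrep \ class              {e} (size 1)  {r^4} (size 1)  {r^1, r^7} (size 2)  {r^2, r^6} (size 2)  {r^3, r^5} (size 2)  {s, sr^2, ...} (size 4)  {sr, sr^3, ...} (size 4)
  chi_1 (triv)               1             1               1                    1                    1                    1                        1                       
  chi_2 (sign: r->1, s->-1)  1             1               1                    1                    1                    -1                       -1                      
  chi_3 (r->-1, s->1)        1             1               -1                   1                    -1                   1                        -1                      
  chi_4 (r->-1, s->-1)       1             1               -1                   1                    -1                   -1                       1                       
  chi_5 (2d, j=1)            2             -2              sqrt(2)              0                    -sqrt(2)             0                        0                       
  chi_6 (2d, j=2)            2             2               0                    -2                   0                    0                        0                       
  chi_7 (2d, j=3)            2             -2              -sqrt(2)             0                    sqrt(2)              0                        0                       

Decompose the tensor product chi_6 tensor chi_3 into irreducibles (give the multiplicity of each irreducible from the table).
chi_6 tensor chi_3 = chi_6 (all other irreducibles have multiplicity 0).

Why: The character of a tensor product is the pointwise product (chi_6 * chi_3)(C) = chi_6(C) * chi_3(C):
  {e}: (2)*(1), {r^4}: (2)*(1), {r^1, r^7}: (0)*(-1), {r^2, r^6}: (-2)*(1), {r^3, r^5}: (0)*(-1), {s, sr^2, ...}: (0)*(1), {sr, sr^3, ...}: (0)*(-1)
so (chi_6 * chi_3) takes values
  {e} -> 2, {r^4} -> 2, {r^1, r^7} -> 0, {r^2, r^6} -> -2, {r^3, r^5} -> 0, {s, sr^2, ...} -> 0, {sr, sr^3, ...} -> 0.
Now take the inner product of this character with each irreducible chi from the table, <chi_6*chi_3, chi> = (1/16) sum_C |C| (chi_6*chi_3)(C) conj(chi(C)):
  <chi_6*chi_3, chi_1> = (1/16)[1*(2)*conj(1) + 1*(2)*conj(1) + 2*(0)*conj(1) + 2*(-2)*conj(1) + 2*(0)*conj(1) + 4*(0)*conj(1) + 4*(0)*conj(1)]
      = (1/16)[(2) + (2) + (0) + (-4) + (0) + (0) + (0)] = 0/16 = 0
  <chi_6*chi_3, chi_2> = (1/16)[1*(2)*conj(1) + 1*(2)*conj(1) + 2*(0)*conj(1) + 2*(-2)*conj(1) + 2*(0)*conj(1) + 4*(0)*conj(-1) + 4*(0)*conj(-1)]
      = (1/16)[(2) + (2) + (0) + (-4) + (0) + (0) + (0)] = 0/16 = 0
  <chi_6*chi_3, chi_3> = (1/16)[1*(2)*conj(1) + 1*(2)*conj(1) + 2*(0)*conj(-1) + 2*(-2)*conj(1) + 2*(0)*conj(-1) + 4*(0)*conj(1) + 4*(0)*conj(-1)]
      = (1/16)[(2) + (2) + (0) + (-4) + (0) + (0) + (0)] = 0/16 = 0
  <chi_6*chi_3, chi_4> = (1/16)[1*(2)*conj(1) + 1*(2)*conj(1) + 2*(0)*conj(-1) + 2*(-2)*conj(1) + 2*(0)*conj(-1) + 4*(0)*conj(-1) + 4*(0)*conj(1)]
      = (1/16)[(2) + (2) + (0) + (-4) + (0) + (0) + (0)] = 0/16 = 0
  <chi_6*chi_3, chi_5> = (1/16)[1*(2)*conj(2) + 1*(2)*conj(-2) + 2*(0)*conj(sqrt(2)) + 2*(-2)*conj(0) + 2*(0)*conj(-sqrt(2)) + 4*(0)*conj(0) + 4*(0)*conj(0)]
      = (1/16)[(4) + (-4) + (0) + (0) + (0) + (0) + (0)] = 0/16 = 0
  <chi_6*chi_3, chi_6> = (1/16)[1*(2)*conj(2) + 1*(2)*conj(2) + 2*(0)*conj(0) + 2*(-2)*conj(-2) + 2*(0)*conj(0) + 4*(0)*conj(0) + 4*(0)*conj(0)]
      = (1/16)[(4) + (4) + (0) + (8) + (0) + (0) + (0)] = 16/16 = 1
  <chi_6*chi_3, chi_7> = (1/16)[1*(2)*conj(2) + 1*(2)*conj(-2) + 2*(0)*conj(-sqrt(2)) + 2*(-2)*conj(0) + 2*(0)*conj(sqrt(2)) + 4*(0)*conj(0) + 4*(0)*conj(0)]
      = (1/16)[(4) + (-4) + (0) + (0) + (0) + (0) + (0)] = 0/16 = 0
Hence the multiplicities are chi_6: 1. Dimension check: dim(chi_6)*dim(chi_3) = 2*1 = 2 and sum (mult * dim) = 1*2 = 2.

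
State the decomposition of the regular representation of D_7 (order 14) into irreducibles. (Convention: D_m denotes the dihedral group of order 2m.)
Each irreducible V_i of dimension d_i appears with multiplicity d_i, i.e. rho_reg = (direct sum over all irreducibles V_i) d_i V_i. The irreducible dimensions for D_7 are 1, 1, 2, 2, 2: 2 irreducibles of dimension 1, each with multiplicity 1; 3 irreducibles of dimension 2, each with multiplicity 2. Total dimension 2*1*1 + 3*2*2 = 14 = |G|.

Justification: General theorem: in the regular representation of a finite group G, each irreducible appears with multiplicity equal to its dimension. Check: dim(rho_reg) = sum d_i^2 = 1 + 1 + 4 + 4 + 4 = 14 = |G|.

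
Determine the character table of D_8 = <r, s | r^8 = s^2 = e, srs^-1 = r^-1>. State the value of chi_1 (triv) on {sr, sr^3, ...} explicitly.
Conjugacy classes: {e} of size 1, {r^4} of size 1, {r^1, r^7} of size 2, {r^2, r^6} of size 2, {r^3, r^5} of size 2, {s, sr^2, ...} of size 4, {sr, sr^3, ...} of size 4.
Character table:
  irrep \ class              {e} (size 1)  {r^4} (size 1)  {r^1, r^7} (size 2)  {r^2, r^6} (size 2)  {r^3, r^5} (size 2)  {s, sr^2, ...} (size 4)  {sr, sr^3, ...} (size 4)
  chi_1 (triv)               1             1               1                    1                    1                    1                        1                       
  chi_2 (sign: r->1, s->-1)  1             1               1                    1                    1                    -1                       -1                      
  chi_3 (r->-1, s->1)        1             1               -1                   1                    -1                   1                        -1                      
  chi_4 (r->-1, s->-1)       1             1               -1                   1                    -1                   -1                       1                       
  chi_5 (2d, j=1)            2             -2              sqrt(2)              0                    -sqrt(2)             0                        0                       
  chi_6 (2d, j=2)            2             2               0                    -2                   0                    0                        0                       
  chi_7 (2d, j=3)            2             -2              -sqrt(2)             0                    sqrt(2)              0                        0                       

Spot check: chi_1 (triv) on {sr, sr^3, ...} = 1.

Why: D_8 has order 2*8 = 16 with 7 conjugacy classes, hence 7 irreducibles. Sum of squared dims 1 + 1 + 1 + 1 + 4 + 4 + 4 = 16 = |G|. Linear characters come from the abelianisation; the 2-dimensional irreps have character r^k -> 2*cos(2*pi*j*k/8), reflections -> 0.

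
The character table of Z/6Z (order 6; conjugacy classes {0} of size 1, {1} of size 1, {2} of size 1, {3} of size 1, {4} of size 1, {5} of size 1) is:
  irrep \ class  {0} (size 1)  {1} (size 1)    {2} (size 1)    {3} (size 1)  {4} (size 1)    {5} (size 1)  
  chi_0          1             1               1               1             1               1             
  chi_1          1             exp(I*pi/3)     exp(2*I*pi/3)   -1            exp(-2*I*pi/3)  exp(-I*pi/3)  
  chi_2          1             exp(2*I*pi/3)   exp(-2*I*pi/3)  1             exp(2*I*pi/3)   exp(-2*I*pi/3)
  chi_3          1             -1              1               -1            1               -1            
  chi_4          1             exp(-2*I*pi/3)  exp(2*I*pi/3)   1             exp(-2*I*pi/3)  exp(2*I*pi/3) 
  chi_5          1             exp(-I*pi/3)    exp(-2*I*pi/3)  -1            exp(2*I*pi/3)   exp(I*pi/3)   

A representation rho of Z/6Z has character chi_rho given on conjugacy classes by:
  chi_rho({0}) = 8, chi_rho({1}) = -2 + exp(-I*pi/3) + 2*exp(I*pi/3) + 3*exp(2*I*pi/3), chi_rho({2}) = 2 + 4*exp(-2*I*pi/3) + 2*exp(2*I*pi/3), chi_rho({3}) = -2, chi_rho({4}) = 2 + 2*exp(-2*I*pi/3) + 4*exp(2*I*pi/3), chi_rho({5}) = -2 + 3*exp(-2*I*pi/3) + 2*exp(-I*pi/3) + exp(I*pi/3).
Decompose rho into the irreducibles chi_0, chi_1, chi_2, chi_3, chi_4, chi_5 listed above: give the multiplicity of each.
Multiplicities: chi_0: 0, chi_1: 2, chi_2: 3, chi_3: 2, chi_4: 0, chi_5: 1.

Working: Use <chi_rho, chi> = (1/|G|) sum_C |C| * chi_rho(C) * conj(chi(C)) with |G| = 6 for each irreducible chi in the table:
  <chi_rho, chi_0> = (1/6)[1*(8)*conj(1) + 1*(-2 + exp(-I*pi/3) + 2*exp(I*pi/3) + 3*exp(2*I*pi/3))*conj(1) + 1*(2 + 4*exp(-2*I*pi/3) + 2*exp(2*I*pi/3))*conj(1) + 1*(-2)*conj(1) + 1*(2 + 2*exp(-2*I*pi/3) + 4*exp(2*I*pi/3))*conj(1) + 1*(-2 + 3*exp(-2*I*pi/3) + 2*exp(-I*pi/3) + exp(I*pi/3))*conj(1)]
      = (1/6)[(8) + (-2 + exp(-I*pi/3) + 2*exp(I*pi/3) + 3*exp(2*I*pi/3)) + (2 + 4*exp(-2*I*pi/3) + 2*exp(2*I*pi/3)) + (-2) + (2 + 2*exp(-2*I*pi/3) + 4*exp(2*I*pi/3)) + (-2 + 3*exp(-2*I*pi/3) + 2*exp(-I*pi/3) + exp(I*pi/3))] = 0/6 = 0
  <chi_rho, chi_1> = (1/6)[1*(8)*conj(1) + 1*(-2 + exp(-I*pi/3) + 2*exp(I*pi/3) + 3*exp(2*I*pi/3))*conj(exp(I*pi/3)) + 1*(2 + 4*exp(-2*I*pi/3) + 2*exp(2*I*pi/3))*conj(exp(2*I*pi/3)) + 1*(-2)*conj(-1) + 1*(2 + 2*exp(-2*I*pi/3) + 4*exp(2*I*pi/3))*conj(exp(-2*I*pi/3)) + 1*(-2 + 3*exp(-2*I*pi/3) + 2*exp(-I*pi/3) + exp(I*pi/3))*conj(exp(-I*pi/3))]
      = (1/6)[(8) + (2 + exp(-2*I*pi/3) - 2*exp(-I*pi/3) + 3*exp(I*pi/3)) + (2 + 2*exp(-2*I*pi/3) + 4*exp(2*I*pi/3)) + (2) + (2 + 4*exp(-2*I*pi/3) + 2*exp(2*I*pi/3)) + (2 + 3*exp(-I*pi/3) - 2*exp(I*pi/3) + exp(2*I*pi/3))] = 12/6 = 2
  <chi_rho, chi_2> = (1/6)[1*(8)*conj(1) + 1*(-2 + exp(-I*pi/3) + 2*exp(I*pi/3) + 3*exp(2*I*pi/3))*conj(exp(2*I*pi/3)) + 1*(2 + 4*exp(-2*I*pi/3) + 2*exp(2*I*pi/3))*conj(exp(-2*I*pi/3)) + 1*(-2)*conj(1) + 1*(2 + 2*exp(-2*I*pi/3) + 4*exp(2*I*pi/3))*conj(exp(2*I*pi/3)) + 1*(-2 + 3*exp(-2*I*pi/3) + 2*exp(-I*pi/3) + exp(I*pi/3))*conj(exp(-2*I*pi/3))]
      = (1/6)[(8) + (4) + (2) + (-2) + (2) + (4)] = 18/6 = 3
  <chi_rho, chi_3> = (1/6)[1*(8)*conj(1) + 1*(-2 + exp(-I*pi/3) + 2*exp(I*pi/3) + 3*exp(2*I*pi/3))*conj(-1) + 1*(2 + 4*exp(-2*I*pi/3) + 2*exp(2*I*pi/3))*conj(1) + 1*(-2)*conj(-1) + 1*(2 + 2*exp(-2*I*pi/3) + 4*exp(2*I*pi/3))*conj(1) + 1*(-2 + 3*exp(-2*I*pi/3) + 2*exp(-I*pi/3) + exp(I*pi/3))*conj(-1)]
      = (1/6)[(8) + (2 - 3*exp(2*I*pi/3) - 2*exp(I*pi/3) - exp(-I*pi/3)) + (2 + 4*exp(-2*I*pi/3) + 2*exp(2*I*pi/3)) + (2) + (2 + 2*exp(-2*I*pi/3) + 4*exp(2*I*pi/3)) + (2 - exp(I*pi/3) - 2*exp(-I*pi/3) - 3*exp(-2*I*pi/3))] = 12/6 = 2
  <chi_rho, chi_4> = (1/6)[1*(8)*conj(1) + 1*(-2 + exp(-I*pi/3) + 2*exp(I*pi/3) + 3*exp(2*I*pi/3))*conj(exp(-2*I*pi/3)) + 1*(2 + 4*exp(-2*I*pi/3) + 2*exp(2*I*pi/3))*conj(exp(2*I*pi/3)) + 1*(-2)*conj(1) + 1*(2 + 2*exp(-2*I*pi/3) + 4*exp(2*I*pi/3))*conj(exp(-2*I*pi/3)) + 1*(-2 + 3*exp(-2*I*pi/3) + 2*exp(-I*pi/3) + exp(I*pi/3))*conj(exp(2*I*pi/3))]
      = (1/6)[(8) + (-2 + 3*exp(-2*I*pi/3) - 2*exp(2*I*pi/3) + exp(I*pi/3)) + (2 + 2*exp(-2*I*pi/3) + 4*exp(2*I*pi/3)) + (-2) + (2 + 4*exp(-2*I*pi/3) + 2*exp(2*I*pi/3)) + (-2 + exp(-I*pi/3) - 2*exp(-2*I*pi/3) + 3*exp(2*I*pi/3))] = 0/6 = 0
  <chi_rho, chi_5> = (1/6)[1*(8)*conj(1) + 1*(-2 + exp(-I*pi/3) + 2*exp(I*pi/3) + 3*exp(2*I*pi/3))*conj(exp(-I*pi/3)) + 1*(2 + 4*exp(-2*I*pi/3) + 2*exp(2*I*pi/3))*conj(exp(-2*I*pi/3)) + 1*(-2)*conj(-1) + 1*(2 + 2*exp(-2*I*pi/3) + 4*exp(2*I*pi/3))*conj(exp(2*I*pi/3)) + 1*(-2 + 3*exp(-2*I*pi/3) + 2*exp(-I*pi/3) + exp(I*pi/3))*conj(exp(I*pi/3))]
      = (1/6)[(8) + (-4) + (2) + (2) + (2) + (-4)] = 6/6 = 1
(Exp terms are combined using exp(i*s)*conj(exp(i*t)) = exp(i*(s-t)), and sums of them are collapsed using the identity that for every m > 1 the m distinct m-th roots of unity sum to 0, e.g. 1 + exp(2*I*pi/3) + exp(-2*I*pi/3) = 0.)
Dimension check: dim(rho) = sum (mult * dim) = 0*1 + 2*1 + 3*1 + 2*1 + 0*1 + 1*1 = 8 = chi_rho(e) = 8.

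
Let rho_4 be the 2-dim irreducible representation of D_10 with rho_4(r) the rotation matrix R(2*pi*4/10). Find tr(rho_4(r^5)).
chi_{rho_4}(r^5) = 2*cos(2*pi*4*5/10) = 2

Why: rho_4(r^5) is rotation by angle 2*pi*4*5/10, whose trace is 2*cos(2*pi*4*5/10) = 2.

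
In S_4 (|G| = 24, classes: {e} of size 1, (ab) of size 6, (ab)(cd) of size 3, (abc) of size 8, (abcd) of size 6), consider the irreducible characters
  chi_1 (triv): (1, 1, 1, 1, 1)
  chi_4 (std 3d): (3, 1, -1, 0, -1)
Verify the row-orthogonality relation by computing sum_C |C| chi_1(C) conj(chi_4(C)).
Sum = 0; so <chi_1, chi_4> = 0 (distinct irreducibles are orthogonal).

Compute term by term over conjugacy classes (|C| * chi_1(C) * conj(chi_4(C))):
  1*(1)*conj(3) + 6*(1)*conj(1) + 3*(1)*conj(-1) + 8*(1)*conj(0) + 6*(1)*conj(-1)
  = (3) + (6) + (-3) + (0) + (-6)
  = 0.
Dividing by |G| = 24 gives 0/24 = 0, matching the row-orthogonality relation <chi_1, chi_4> = [chi_1 = chi_4].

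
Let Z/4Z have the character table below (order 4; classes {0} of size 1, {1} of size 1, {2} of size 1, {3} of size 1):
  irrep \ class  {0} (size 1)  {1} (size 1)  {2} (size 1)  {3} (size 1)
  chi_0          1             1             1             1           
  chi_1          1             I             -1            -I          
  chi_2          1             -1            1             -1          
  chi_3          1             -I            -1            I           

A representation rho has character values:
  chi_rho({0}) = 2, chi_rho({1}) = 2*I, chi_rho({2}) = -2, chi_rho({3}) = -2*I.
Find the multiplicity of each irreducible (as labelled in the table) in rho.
Multiplicities: chi_0: 0, chi_1: 2, chi_2: 0, chi_3: 0.

Argument: Use <chi_rho, chi> = (1/|G|) sum_C |C| * chi_rho(C) * conj(chi(C)) with |G| = 4 for each irreducible chi in the table:
  <chi_rho, chi_0> = (1/4)[1*(2)*conj(1) + 1*(2*I)*conj(1) + 1*(-2)*conj(1) + 1*(-2*I)*conj(1)]
      = (1/4)[(2) + (2*I) + (-2) + (-2*I)] = 0/4 = 0
  <chi_rho, chi_1> = (1/4)[1*(2)*conj(1) + 1*(2*I)*conj(I) + 1*(-2)*conj(-1) + 1*(-2*I)*conj(-I)]
      = (1/4)[(2) + (2) + (2) + (2)] = 8/4 = 2
  <chi_rho, chi_2> = (1/4)[1*(2)*conj(1) + 1*(2*I)*conj(-1) + 1*(-2)*conj(1) + 1*(-2*I)*conj(-1)]
      = (1/4)[(2) + (-2*I) + (-2) + (2*I)] = 0/4 = 0
  <chi_rho, chi_3> = (1/4)[1*(2)*conj(1) + 1*(2*I)*conj(-I) + 1*(-2)*conj(-1) + 1*(-2*I)*conj(I)]
      = (1/4)[(2) + (-2) + (2) + (-2)] = 0/4 = 0
(Exp terms are combined using exp(i*s)*conj(exp(i*t)) = exp(i*(s-t)), and sums of them are collapsed using the identity that for every m > 1 the m distinct m-th roots of unity sum to 0, e.g. 1 + exp(2*I*pi/3) + exp(-2*I*pi/3) = 0.)
Dimension check: dim(rho) = sum (mult * dim) = 0*1 + 2*1 + 0*1 + 0*1 = 2 = chi_rho(e) = 2.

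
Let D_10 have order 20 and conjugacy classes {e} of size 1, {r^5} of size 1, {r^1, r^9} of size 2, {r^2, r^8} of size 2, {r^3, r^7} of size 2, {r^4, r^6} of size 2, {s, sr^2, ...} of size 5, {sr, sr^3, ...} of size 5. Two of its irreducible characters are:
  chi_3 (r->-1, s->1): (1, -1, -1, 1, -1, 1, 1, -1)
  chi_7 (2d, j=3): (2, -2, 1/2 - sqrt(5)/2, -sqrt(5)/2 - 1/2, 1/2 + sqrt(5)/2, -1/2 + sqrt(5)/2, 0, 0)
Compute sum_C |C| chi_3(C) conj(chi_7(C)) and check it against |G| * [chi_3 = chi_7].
Sum = 0; so <chi_3, chi_7> = 0 (distinct irreducibles are orthogonal).

Reasoning: Compute term by term over conjugacy classes (|C| * chi_3(C) * conj(chi_7(C))):
  1*(1)*conj(2) + 1*(-1)*conj(-2) + 2*(-1)*conj(1/2 - sqrt(5)/2) + 2*(1)*conj(-sqrt(5)/2 - 1/2) + 2*(-1)*conj(1/2 + sqrt(5)/2) + 2*(1)*conj(-1/2 + sqrt(5)/2) + 5*(1)*conj(0) + 5*(-1)*conj(0)
  = (2) + (2) + (-1 + sqrt(5)) + (-sqrt(5) - 1) + (-sqrt(5) - 1) + (-1 + sqrt(5)) + (0) + (0)
  = 0.
Dividing by |G| = 20 gives 0/20 = 0, matching the row-orthogonality relation <chi_3, chi_7> = [chi_3 = chi_7].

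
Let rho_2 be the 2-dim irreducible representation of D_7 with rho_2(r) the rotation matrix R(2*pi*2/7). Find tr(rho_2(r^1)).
chi_{rho_2}(r^1) = 2*cos(2*pi*2*1/7) = -2*cos(3*pi/7)

Solution. rho_2(r^1) is rotation by angle 2*pi*2*1/7, whose trace is 2*cos(2*pi*2*1/7) = -2*cos(3*pi/7).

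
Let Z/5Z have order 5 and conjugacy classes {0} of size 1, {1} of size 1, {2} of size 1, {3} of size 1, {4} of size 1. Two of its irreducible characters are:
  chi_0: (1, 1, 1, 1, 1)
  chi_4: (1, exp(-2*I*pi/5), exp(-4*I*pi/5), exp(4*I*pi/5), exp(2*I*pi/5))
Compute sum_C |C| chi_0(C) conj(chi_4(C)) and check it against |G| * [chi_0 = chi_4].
Sum = 0; so <chi_0, chi_4> = 0 (distinct irreducibles are orthogonal).

Reasoning: Compute term by term over conjugacy classes (|C| * chi_0(C) * conj(chi_4(C))):
  1*(1)*conj(1) + 1*(1)*conj(exp(-2*I*pi/5)) + 1*(1)*conj(exp(-4*I*pi/5)) + 1*(1)*conj(exp(4*I*pi/5)) + 1*(1)*conj(exp(2*I*pi/5))
  = (1) + (exp(2*I*pi/5)) + (exp(4*I*pi/5)) + (exp(-4*I*pi/5)) + (exp(-2*I*pi/5))
  = 0.
(Exp terms are combined using exp(i*s)*conj(exp(i*t)) = exp(i*(s-t)), and sums of them are collapsed using the identity that for every m > 1 the m distinct m-th roots of unity sum to 0, e.g. 1 + exp(2*I*pi/3) + exp(-2*I*pi/3) = 0.)
Dividing by |G| = 5 gives 0/5 = 0, matching the row-orthogonality relation <chi_0, chi_4> = [chi_0 = chi_4].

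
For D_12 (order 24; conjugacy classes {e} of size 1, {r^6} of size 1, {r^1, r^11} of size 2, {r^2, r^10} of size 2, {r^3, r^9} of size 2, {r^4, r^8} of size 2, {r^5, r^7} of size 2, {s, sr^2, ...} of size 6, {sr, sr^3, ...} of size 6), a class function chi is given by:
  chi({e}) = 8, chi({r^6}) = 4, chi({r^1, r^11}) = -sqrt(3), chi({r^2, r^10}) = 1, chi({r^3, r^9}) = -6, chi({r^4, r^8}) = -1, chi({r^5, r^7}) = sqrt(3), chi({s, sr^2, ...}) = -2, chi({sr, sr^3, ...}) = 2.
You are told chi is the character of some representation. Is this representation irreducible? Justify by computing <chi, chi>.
Not irreducible (reducible): <chi, chi> = 9 > 1.

Explanation: <chi, chi> = (1/|G|) sum_C |C| * |chi(C)|^2 = (1/24)[1*|8|^2 + 1*|4|^2 + 2*|-sqrt(3)|^2 + 2*|1|^2 + 2*|-6|^2 + 2*|-1|^2 + 2*|sqrt(3)|^2 + 6*|-2|^2 + 6*|2|^2]
  = (1/24)[(64) + (16) + (6) + (2) + (72) + (2) + (6) + (24) + (24)] = 216/24 = 9.
A character is irreducible iff <chi, chi> = 1, so this representation is reducible.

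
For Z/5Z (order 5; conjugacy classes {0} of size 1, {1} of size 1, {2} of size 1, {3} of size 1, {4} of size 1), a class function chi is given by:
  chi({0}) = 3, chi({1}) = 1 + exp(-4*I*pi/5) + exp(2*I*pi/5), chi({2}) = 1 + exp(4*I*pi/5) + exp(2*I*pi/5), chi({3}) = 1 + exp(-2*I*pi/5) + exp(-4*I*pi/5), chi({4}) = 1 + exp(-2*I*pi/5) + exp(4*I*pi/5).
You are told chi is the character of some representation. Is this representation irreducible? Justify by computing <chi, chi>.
Not irreducible (reducible): <chi, chi> = 3 > 1.

Why: <chi, chi> = (1/|G|) sum_C |C| * |chi(C)|^2 = (1/5)[1*|3|^2 + 1*|1 + exp(-4*I*pi/5) + exp(2*I*pi/5)|^2 + 1*|1 + exp(4*I*pi/5) + exp(2*I*pi/5)|^2 + 1*|1 + exp(-2*I*pi/5) + exp(-4*I*pi/5)|^2 + 1*|1 + exp(-2*I*pi/5) + exp(4*I*pi/5)|^2]
  = (1/5)[(9) + (3 + 2*exp(-4*I*pi/5) + exp(-2*I*pi/5) + exp(2*I*pi/5) + 2*exp(4*I*pi/5)) + (3 + 2*exp(-2*I*pi/5) + exp(-4*I*pi/5) + exp(4*I*pi/5) + 2*exp(2*I*pi/5)) + (3 + 2*exp(-2*I*pi/5) + exp(-4*I*pi/5) + exp(4*I*pi/5) + 2*exp(2*I*pi/5)) + (3 + 2*exp(-4*I*pi/5) + exp(-2*I*pi/5) + exp(2*I*pi/5) + 2*exp(4*I*pi/5))] = 15/5 = 3.
(Exp terms are combined using exp(i*s)*conj(exp(i*t)) = exp(i*(s-t)), and sums of them are collapsed using the identity that for every m > 1 the m distinct m-th roots of unity sum to 0, e.g. 1 + exp(2*I*pi/3) + exp(-2*I*pi/3) = 0.)
A character is irreducible iff <chi, chi> = 1, so this representation is reducible.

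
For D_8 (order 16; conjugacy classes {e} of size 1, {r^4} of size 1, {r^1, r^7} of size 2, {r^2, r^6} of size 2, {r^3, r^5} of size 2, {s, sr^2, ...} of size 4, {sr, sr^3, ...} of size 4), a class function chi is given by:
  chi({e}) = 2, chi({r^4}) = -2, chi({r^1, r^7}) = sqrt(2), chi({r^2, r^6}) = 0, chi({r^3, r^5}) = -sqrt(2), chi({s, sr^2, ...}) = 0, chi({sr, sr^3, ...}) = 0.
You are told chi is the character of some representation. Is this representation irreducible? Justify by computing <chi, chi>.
Irreducible: <chi, chi> = 1.

Details: <chi, chi> = (1/|G|) sum_C |C| * |chi(C)|^2 = (1/16)[1*|2|^2 + 1*|-2|^2 + 2*|sqrt(2)|^2 + 2*|0|^2 + 2*|-sqrt(2)|^2 + 4*|0|^2 + 4*|0|^2]
  = (1/16)[(4) + (4) + (4) + (0) + (4) + (0) + (0)] = 16/16 = 1.
A character is irreducible iff <chi, chi> = 1, so this representation is irreducible.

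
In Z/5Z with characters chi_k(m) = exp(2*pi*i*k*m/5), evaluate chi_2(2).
chi_2(2) = zeta_5^4 = exp(-2*I*pi/5)

chi_2(2) = zeta_5^(2*2) = zeta_5^4. Since zeta_5^5 = 1, this equals zeta_5^4 = exp(2*pi*i*4/5) = exp(-2*I*pi/5).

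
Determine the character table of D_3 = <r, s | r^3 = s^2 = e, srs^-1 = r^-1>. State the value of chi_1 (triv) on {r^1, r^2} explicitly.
Conjugacy classes: {e} of size 1, {r^1, r^2} of size 2, {s, sr, ..., sr^2} of size 3.
Character table:
  irrep \ class              {e} (size 1)  {r^1, r^2} (size 2)  {s, sr, ..., sr^2} (size 3)
  chi_1 (triv)               1             1                    1                          
  chi_2 (sign: r->1, s->-1)  1             1                    -1                         
  chi_3 (2d, j=1)            2             -1                   0                          

Spot check: chi_1 (triv) on {r^1, r^2} = 1.

Proof sketch: D_3 has order 2*3 = 6 with 3 conjugacy classes, hence 3 irreducibles. Sum of squared dims 1 + 1 + 4 = 6 = |G|. Linear characters come from the abelianisation; the 2-dimensional irreps have character r^k -> 2*cos(2*pi*j*k/3), reflections -> 0.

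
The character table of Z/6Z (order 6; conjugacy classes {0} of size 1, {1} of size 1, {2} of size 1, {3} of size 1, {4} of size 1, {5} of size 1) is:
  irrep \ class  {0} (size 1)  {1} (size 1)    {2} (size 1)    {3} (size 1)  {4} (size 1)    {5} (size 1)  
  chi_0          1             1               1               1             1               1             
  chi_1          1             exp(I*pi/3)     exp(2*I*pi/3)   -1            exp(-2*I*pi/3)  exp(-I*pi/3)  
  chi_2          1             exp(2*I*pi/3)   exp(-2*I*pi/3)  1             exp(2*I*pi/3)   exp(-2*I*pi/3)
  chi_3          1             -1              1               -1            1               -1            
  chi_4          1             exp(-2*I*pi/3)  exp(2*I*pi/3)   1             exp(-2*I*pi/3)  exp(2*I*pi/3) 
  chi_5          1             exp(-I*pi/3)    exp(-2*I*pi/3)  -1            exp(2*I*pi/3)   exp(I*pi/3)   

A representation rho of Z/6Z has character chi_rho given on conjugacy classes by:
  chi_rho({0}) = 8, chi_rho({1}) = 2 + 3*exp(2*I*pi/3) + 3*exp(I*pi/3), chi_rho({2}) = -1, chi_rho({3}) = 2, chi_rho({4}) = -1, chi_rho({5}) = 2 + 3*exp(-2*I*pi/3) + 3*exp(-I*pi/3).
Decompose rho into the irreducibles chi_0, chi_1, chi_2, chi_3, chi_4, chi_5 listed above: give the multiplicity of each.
Multiplicities: chi_0: 2, chi_1: 3, chi_2: 3, chi_3: 0, chi_4: 0, chi_5: 0.

Proof sketch: Use <chi_rho, chi> = (1/|G|) sum_C |C| * chi_rho(C) * conj(chi(C)) with |G| = 6 for each irreducible chi in the table:
  <chi_rho, chi_0> = (1/6)[1*(8)*conj(1) + 1*(2 + 3*exp(2*I*pi/3) + 3*exp(I*pi/3))*conj(1) + 1*(-1)*conj(1) + 1*(2)*conj(1) + 1*(-1)*conj(1) + 1*(2 + 3*exp(-2*I*pi/3) + 3*exp(-I*pi/3))*conj(1)]
      = (1/6)[(8) + (2 + 3*exp(2*I*pi/3) + 3*exp(I*pi/3)) + (-1) + (2) + (-1) + (2 + 3*exp(-2*I*pi/3) + 3*exp(-I*pi/3))] = 12/6 = 2
  <chi_rho, chi_1> = (1/6)[1*(8)*conj(1) + 1*(2 + 3*exp(2*I*pi/3) + 3*exp(I*pi/3))*conj(exp(I*pi/3)) + 1*(-1)*conj(exp(2*I*pi/3)) + 1*(2)*conj(-1) + 1*(-1)*conj(exp(-2*I*pi/3)) + 1*(2 + 3*exp(-2*I*pi/3) + 3*exp(-I*pi/3))*conj(exp(-I*pi/3))]
      = (1/6)[(8) + (3 + 2*exp(-I*pi/3) + 3*exp(I*pi/3)) + (3 + 2*exp(-2*I*pi/3) + 3*exp(2*I*pi/3)) + (-2) + (3 + 3*exp(-2*I*pi/3) + 2*exp(2*I*pi/3)) + (3 + 3*exp(-I*pi/3) + 2*exp(I*pi/3))] = 18/6 = 3
  <chi_rho, chi_2> = (1/6)[1*(8)*conj(1) + 1*(2 + 3*exp(2*I*pi/3) + 3*exp(I*pi/3))*conj(exp(2*I*pi/3)) + 1*(-1)*conj(exp(-2*I*pi/3)) + 1*(2)*conj(1) + 1*(-1)*conj(exp(2*I*pi/3)) + 1*(2 + 3*exp(-2*I*pi/3) + 3*exp(-I*pi/3))*conj(exp(-2*I*pi/3))]
      = (1/6)[(8) + (3 + 3*exp(-I*pi/3) + 2*exp(-2*I*pi/3)) + (3 + 3*exp(-2*I*pi/3) + 2*exp(2*I*pi/3)) + (2) + (3 + 2*exp(-2*I*pi/3) + 3*exp(2*I*pi/3)) + (3 + 2*exp(2*I*pi/3) + 3*exp(I*pi/3))] = 18/6 = 3
  <chi_rho, chi_3> = (1/6)[1*(8)*conj(1) + 1*(2 + 3*exp(2*I*pi/3) + 3*exp(I*pi/3))*conj(-1) + 1*(-1)*conj(1) + 1*(2)*conj(-1) + 1*(-1)*conj(1) + 1*(2 + 3*exp(-2*I*pi/3) + 3*exp(-I*pi/3))*conj(-1)]
      = (1/6)[(8) + (-2 - 3*exp(I*pi/3) - 3*exp(2*I*pi/3)) + (-1) + (-2) + (-1) + (-2 - 3*exp(-I*pi/3) - 3*exp(-2*I*pi/3))] = 0/6 = 0
  <chi_rho, chi_4> = (1/6)[1*(8)*conj(1) + 1*(2 + 3*exp(2*I*pi/3) + 3*exp(I*pi/3))*conj(exp(-2*I*pi/3)) + 1*(-1)*conj(exp(2*I*pi/3)) + 1*(2)*conj(1) + 1*(-1)*conj(exp(-2*I*pi/3)) + 1*(2 + 3*exp(-2*I*pi/3) + 3*exp(-I*pi/3))*conj(exp(2*I*pi/3))]
      = (1/6)[(8) + (-3 + 3*exp(-2*I*pi/3) + 2*exp(2*I*pi/3)) + (3 + 2*exp(-2*I*pi/3) + 3*exp(2*I*pi/3)) + (2) + (3 + 3*exp(-2*I*pi/3) + 2*exp(2*I*pi/3)) + (-3 + 2*exp(-2*I*pi/3) + 3*exp(2*I*pi/3))] = 0/6 = 0
  <chi_rho, chi_5> = (1/6)[1*(8)*conj(1) + 1*(2 + 3*exp(2*I*pi/3) + 3*exp(I*pi/3))*conj(exp(-I*pi/3)) + 1*(-1)*conj(exp(-2*I*pi/3)) + 1*(2)*conj(-1) + 1*(-1)*conj(exp(2*I*pi/3)) + 1*(2 + 3*exp(-2*I*pi/3) + 3*exp(-I*pi/3))*conj(exp(I*pi/3))]
      = (1/6)[(8) + (-3 + 2*exp(I*pi/3) + 3*exp(2*I*pi/3)) + (3 + 3*exp(-2*I*pi/3) + 2*exp(2*I*pi/3)) + (-2) + (3 + 2*exp(-2*I*pi/3) + 3*exp(2*I*pi/3)) + (-3 + 3*exp(-2*I*pi/3) + 2*exp(-I*pi/3))] = 0/6 = 0
(Exp terms are combined using exp(i*s)*conj(exp(i*t)) = exp(i*(s-t)), and sums of them are collapsed using the identity that for every m > 1 the m distinct m-th roots of unity sum to 0, e.g. 1 + exp(2*I*pi/3) + exp(-2*I*pi/3) = 0.)
Dimension check: dim(rho) = sum (mult * dim) = 2*1 + 3*1 + 3*1 + 0*1 + 0*1 + 0*1 = 8 = chi_rho(e) = 8.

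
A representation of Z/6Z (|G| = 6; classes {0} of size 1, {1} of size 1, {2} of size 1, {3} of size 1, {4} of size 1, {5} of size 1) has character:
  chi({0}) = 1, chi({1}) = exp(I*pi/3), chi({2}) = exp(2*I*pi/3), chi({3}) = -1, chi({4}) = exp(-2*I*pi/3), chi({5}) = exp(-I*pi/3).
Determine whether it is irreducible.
Irreducible: <chi, chi> = 1.

Derivation: <chi, chi> = (1/|G|) sum_C |C| * |chi(C)|^2 = (1/6)[1*|1|^2 + 1*|exp(I*pi/3)|^2 + 1*|exp(2*I*pi/3)|^2 + 1*|-1|^2 + 1*|exp(-2*I*pi/3)|^2 + 1*|exp(-I*pi/3)|^2]
  = (1/6)[(1) + (1) + (1) + (1) + (1) + (1)] = 6/6 = 1.
(Exp terms are combined using exp(i*s)*conj(exp(i*t)) = exp(i*(s-t)), and sums of them are collapsed using the identity that for every m > 1 the m distinct m-th roots of unity sum to 0, e.g. 1 + exp(2*I*pi/3) + exp(-2*I*pi/3) = 0.)
A character is irreducible iff <chi, chi> = 1, so this representation is irreducible.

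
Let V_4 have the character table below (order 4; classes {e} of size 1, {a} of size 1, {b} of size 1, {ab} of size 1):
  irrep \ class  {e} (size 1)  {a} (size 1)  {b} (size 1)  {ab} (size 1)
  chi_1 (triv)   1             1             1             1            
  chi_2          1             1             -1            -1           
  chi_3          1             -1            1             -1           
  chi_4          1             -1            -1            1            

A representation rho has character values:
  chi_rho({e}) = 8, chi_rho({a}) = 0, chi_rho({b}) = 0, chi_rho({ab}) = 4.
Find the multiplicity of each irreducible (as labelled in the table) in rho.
Multiplicities: chi_1: 3, chi_2: 1, chi_3: 1, chi_4: 3.

Reasoning: Use <chi_rho, chi> = (1/|G|) sum_C |C| * chi_rho(C) * conj(chi(C)) with |G| = 4 for each irreducible chi in the table:
  <chi_rho, chi_1> = (1/4)[1*(8)*conj(1) + 1*(0)*conj(1) + 1*(0)*conj(1) + 1*(4)*conj(1)]
      = (1/4)[(8) + (0) + (0) + (4)] = 12/4 = 3
  <chi_rho, chi_2> = (1/4)[1*(8)*conj(1) + 1*(0)*conj(1) + 1*(0)*conj(-1) + 1*(4)*conj(-1)]
      = (1/4)[(8) + (0) + (0) + (-4)] = 4/4 = 1
  <chi_rho, chi_3> = (1/4)[1*(8)*conj(1) + 1*(0)*conj(-1) + 1*(0)*conj(1) + 1*(4)*conj(-1)]
      = (1/4)[(8) + (0) + (0) + (-4)] = 4/4 = 1
  <chi_rho, chi_4> = (1/4)[1*(8)*conj(1) + 1*(0)*conj(-1) + 1*(0)*conj(-1) + 1*(4)*conj(1)]
      = (1/4)[(8) + (0) + (0) + (4)] = 12/4 = 3
Dimension check: dim(rho) = sum (mult * dim) = 3*1 + 1*1 + 1*1 + 3*1 = 8 = chi_rho(e) = 8.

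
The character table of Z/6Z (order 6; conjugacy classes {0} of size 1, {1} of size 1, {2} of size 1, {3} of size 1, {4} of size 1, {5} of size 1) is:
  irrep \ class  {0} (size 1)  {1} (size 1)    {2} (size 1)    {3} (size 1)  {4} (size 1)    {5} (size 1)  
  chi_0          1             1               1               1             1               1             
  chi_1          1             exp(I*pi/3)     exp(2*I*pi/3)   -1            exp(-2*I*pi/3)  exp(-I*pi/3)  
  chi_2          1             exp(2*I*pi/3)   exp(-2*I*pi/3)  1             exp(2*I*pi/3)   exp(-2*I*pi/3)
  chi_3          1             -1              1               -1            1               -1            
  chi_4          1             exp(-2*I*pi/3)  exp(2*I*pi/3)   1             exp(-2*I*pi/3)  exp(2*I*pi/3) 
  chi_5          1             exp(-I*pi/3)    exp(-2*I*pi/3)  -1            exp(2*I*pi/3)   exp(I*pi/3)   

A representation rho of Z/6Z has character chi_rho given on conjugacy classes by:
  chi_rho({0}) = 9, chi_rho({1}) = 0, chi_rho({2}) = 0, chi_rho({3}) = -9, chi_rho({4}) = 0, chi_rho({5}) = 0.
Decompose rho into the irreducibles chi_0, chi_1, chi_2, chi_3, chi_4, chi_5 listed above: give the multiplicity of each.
Multiplicities: chi_0: 0, chi_1: 3, chi_2: 0, chi_3: 3, chi_4: 0, chi_5: 3.

Reasoning: Use <chi_rho, chi> = (1/|G|) sum_C |C| * chi_rho(C) * conj(chi(C)) with |G| = 6 for each irreducible chi in the table:
  <chi_rho, chi_0> = (1/6)[1*(9)*conj(1) + 1*(0)*conj(1) + 1*(0)*conj(1) + 1*(-9)*conj(1) + 1*(0)*conj(1) + 1*(0)*conj(1)]
      = (1/6)[(9) + (0) + (0) + (-9) + (0) + (0)] = 0/6 = 0
  <chi_rho, chi_1> = (1/6)[1*(9)*conj(1) + 1*(0)*conj(exp(I*pi/3)) + 1*(0)*conj(exp(2*I*pi/3)) + 1*(-9)*conj(-1) + 1*(0)*conj(exp(-2*I*pi/3)) + 1*(0)*conj(exp(-I*pi/3))]
      = (1/6)[(9) + (0) + (0) + (9) + (0) + (0)] = 18/6 = 3
  <chi_rho, chi_2> = (1/6)[1*(9)*conj(1) + 1*(0)*conj(exp(2*I*pi/3)) + 1*(0)*conj(exp(-2*I*pi/3)) + 1*(-9)*conj(1) + 1*(0)*conj(exp(2*I*pi/3)) + 1*(0)*conj(exp(-2*I*pi/3))]
      = (1/6)[(9) + (0) + (0) + (-9) + (0) + (0)] = 0/6 = 0
  <chi_rho, chi_3> = (1/6)[1*(9)*conj(1) + 1*(0)*conj(-1) + 1*(0)*conj(1) + 1*(-9)*conj(-1) + 1*(0)*conj(1) + 1*(0)*conj(-1)]
      = (1/6)[(9) + (0) + (0) + (9) + (0) + (0)] = 18/6 = 3
  <chi_rho, chi_4> = (1/6)[1*(9)*conj(1) + 1*(0)*conj(exp(-2*I*pi/3)) + 1*(0)*conj(exp(2*I*pi/3)) + 1*(-9)*conj(1) + 1*(0)*conj(exp(-2*I*pi/3)) + 1*(0)*conj(exp(2*I*pi/3))]
      = (1/6)[(9) + (0) + (0) + (-9) + (0) + (0)] = 0/6 = 0
  <chi_rho, chi_5> = (1/6)[1*(9)*conj(1) + 1*(0)*conj(exp(-I*pi/3)) + 1*(0)*conj(exp(-2*I*pi/3)) + 1*(-9)*conj(-1) + 1*(0)*conj(exp(2*I*pi/3)) + 1*(0)*conj(exp(I*pi/3))]
      = (1/6)[(9) + (0) + (0) + (9) + (0) + (0)] = 18/6 = 3
(Exp terms are combined using exp(i*s)*conj(exp(i*t)) = exp(i*(s-t)), and sums of them are collapsed using the identity that for every m > 1 the m distinct m-th roots of unity sum to 0, e.g. 1 + exp(2*I*pi/3) + exp(-2*I*pi/3) = 0.)
Dimension check: dim(rho) = sum (mult * dim) = 0*1 + 3*1 + 0*1 + 3*1 + 0*1 + 3*1 = 9 = chi_rho(e) = 9.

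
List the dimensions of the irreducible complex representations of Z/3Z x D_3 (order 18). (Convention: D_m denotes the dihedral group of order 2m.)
Dimensions: 1, 1, 1, 1, 1, 1, 2, 2, 2

Reasoning: There are 9 irreducibles (= number of conjugacy classes). Their dimensions d_i satisfy sum d_i^2 = |G| = 18: 1 + 1 + 1 + 1 + 1 + 1 + 4 + 4 + 4 = 18. (For the product with Z/3Z: each of the 3 1-dim characters of Z/3Z tensors with each irrep of D_3, giving 3 copies of each D_3-dimension.)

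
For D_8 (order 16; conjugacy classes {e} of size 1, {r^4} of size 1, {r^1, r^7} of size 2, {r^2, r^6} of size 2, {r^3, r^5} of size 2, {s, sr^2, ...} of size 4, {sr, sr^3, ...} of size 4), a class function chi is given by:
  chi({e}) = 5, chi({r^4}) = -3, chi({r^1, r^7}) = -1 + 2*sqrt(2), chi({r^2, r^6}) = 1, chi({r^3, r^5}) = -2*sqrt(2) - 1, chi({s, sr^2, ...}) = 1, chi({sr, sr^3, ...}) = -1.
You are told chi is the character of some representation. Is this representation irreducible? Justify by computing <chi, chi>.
Not irreducible (reducible): <chi, chi> = 5 > 1.

Proof sketch: <chi, chi> = (1/|G|) sum_C |C| * |chi(C)|^2 = (1/16)[1*|5|^2 + 1*|-3|^2 + 2*|-1 + 2*sqrt(2)|^2 + 2*|1|^2 + 2*|-2*sqrt(2) - 1|^2 + 4*|1|^2 + 4*|-1|^2]
  = (1/16)[(25) + (9) + (18 - 8*sqrt(2)) + (2) + (8*sqrt(2) + 18) + (4) + (4)] = 80/16 = 5.
A character is irreducible iff <chi, chi> = 1, so this representation is reducible.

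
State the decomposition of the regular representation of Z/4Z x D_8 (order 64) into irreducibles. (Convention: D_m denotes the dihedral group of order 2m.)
Each irreducible V_i of dimension d_i appears with multiplicity d_i, i.e. rho_reg = (direct sum over all irreducibles V_i) d_i V_i. The irreducible dimensions for Z/4Z x D_8 are 1, 1, 1, 1, 1, 1, 1, 1, 1, 1, 1, 1, 1, 1, 1, 1, 2, 2, 2, 2, 2, 2, 2, 2, 2, 2, 2, 2: 16 irreducibles of dimension 1, each with multiplicity 1; 12 irreducibles of dimension 2, each with multiplicity 2. Total dimension 16*1*1 + 12*2*2 = 64 = |G|.

Solution. General theorem: in the regular representation of a finite group G, each irreducible appears with multiplicity equal to its dimension. Check: dim(rho_reg) = sum d_i^2 = 1 + 1 + 1 + 1 + 1 + 1 + 1 + 1 + 1 + 1 + 1 + 1 + 1 + 1 + 1 + 1 + 4 + 4 + 4 + 4 + 4 + 4 + 4 + 4 + 4 + 4 + 4 + 4 = 64 = |G|.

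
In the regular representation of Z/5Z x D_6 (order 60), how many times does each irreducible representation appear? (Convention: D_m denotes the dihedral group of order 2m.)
Each irreducible V_i of dimension d_i appears with multiplicity d_i, i.e. rho_reg = (direct sum over all irreducibles V_i) d_i V_i. The irreducible dimensions for Z/5Z x D_6 are 1, 1, 1, 1, 1, 1, 1, 1, 1, 1, 1, 1, 1, 1, 1, 1, 1, 1, 1, 1, 2, 2, 2, 2, 2, 2, 2, 2, 2, 2: 20 irreducibles of dimension 1, each with multiplicity 1; 10 irreducibles of dimension 2, each with multiplicity 2. Total dimension 20*1*1 + 10*2*2 = 60 = |G|.

Derivation: General theorem: in the regular representation of a finite group G, each irreducible appears with multiplicity equal to its dimension. Check: dim(rho_reg) = sum d_i^2 = 1 + 1 + 1 + 1 + 1 + 1 + 1 + 1 + 1 + 1 + 1 + 1 + 1 + 1 + 1 + 1 + 1 + 1 + 1 + 1 + 4 + 4 + 4 + 4 + 4 + 4 + 4 + 4 + 4 + 4 = 60 = |G|.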